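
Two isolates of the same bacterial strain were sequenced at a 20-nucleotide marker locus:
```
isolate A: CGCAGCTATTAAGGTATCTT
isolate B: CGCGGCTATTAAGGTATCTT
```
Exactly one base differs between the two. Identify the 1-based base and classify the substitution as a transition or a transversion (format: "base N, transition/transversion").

Base 4 changes A→G. A is a purine and G is a purine, so this is a transition.

base 4, transition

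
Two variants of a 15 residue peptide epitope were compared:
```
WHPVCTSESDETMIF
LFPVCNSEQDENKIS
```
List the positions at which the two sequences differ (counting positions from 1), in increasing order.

1, 2, 6, 9, 12, 13, 15

Scanning 1-based: 1: W/L; 2: H/F; 6: T/N; 9: S/Q; 12: T/N; 13: M/K; 15: F/S.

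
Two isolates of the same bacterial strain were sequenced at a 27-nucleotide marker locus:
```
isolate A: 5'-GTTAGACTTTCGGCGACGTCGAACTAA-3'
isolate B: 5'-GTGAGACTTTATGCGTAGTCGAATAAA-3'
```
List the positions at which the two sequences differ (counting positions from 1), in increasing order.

Scanning 1-based: 3: T/G; 11: C/A; 12: G/T; 16: A/T; 17: C/A; 24: C/T; 25: T/A.

3, 11, 12, 16, 17, 24, 25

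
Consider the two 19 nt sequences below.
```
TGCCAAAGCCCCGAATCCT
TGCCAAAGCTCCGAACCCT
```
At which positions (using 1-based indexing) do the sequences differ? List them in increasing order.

Scanning 1-based: 10: C/T; 16: T/C.

10, 16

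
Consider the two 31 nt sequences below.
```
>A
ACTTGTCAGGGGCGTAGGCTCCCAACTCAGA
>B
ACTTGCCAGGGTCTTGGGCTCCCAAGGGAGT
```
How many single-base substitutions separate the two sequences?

8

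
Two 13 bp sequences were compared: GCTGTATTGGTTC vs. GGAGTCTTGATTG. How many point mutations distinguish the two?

Mismatches (1-based): base 2: C→G; base 3: T→A; base 6: A→C; base 10: G→A; base 13: C→G.

5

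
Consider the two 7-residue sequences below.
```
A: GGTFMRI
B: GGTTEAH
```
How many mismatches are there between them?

4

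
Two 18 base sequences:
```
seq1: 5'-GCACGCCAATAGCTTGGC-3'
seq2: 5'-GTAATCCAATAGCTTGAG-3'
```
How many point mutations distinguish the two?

5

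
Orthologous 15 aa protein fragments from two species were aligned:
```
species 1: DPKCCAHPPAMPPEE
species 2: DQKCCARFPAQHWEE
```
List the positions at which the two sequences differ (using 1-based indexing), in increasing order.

2, 7, 8, 11, 12, 13

Scanning 1-based: 2: P/Q; 7: H/R; 8: P/F; 11: M/Q; 12: P/H; 13: P/W.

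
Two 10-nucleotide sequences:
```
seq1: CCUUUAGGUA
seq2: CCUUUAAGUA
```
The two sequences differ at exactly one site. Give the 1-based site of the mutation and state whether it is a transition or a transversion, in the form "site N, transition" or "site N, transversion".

site 7, transition

The sequences differ only at site 7: G→A (purine→purine), a transition.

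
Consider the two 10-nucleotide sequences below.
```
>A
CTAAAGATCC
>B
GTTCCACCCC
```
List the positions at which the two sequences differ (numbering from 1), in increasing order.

Scanning 1-based: 1: C/G; 3: A/T; 4: A/C; 5: A/C; 6: G/A; 7: A/C; 8: T/C.

1, 3, 4, 5, 6, 7, 8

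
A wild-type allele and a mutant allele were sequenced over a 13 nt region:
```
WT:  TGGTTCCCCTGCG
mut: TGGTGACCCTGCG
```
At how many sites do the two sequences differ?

Comparing position by position, 2 sites differ: 5 (T/G), 6 (C/A).

2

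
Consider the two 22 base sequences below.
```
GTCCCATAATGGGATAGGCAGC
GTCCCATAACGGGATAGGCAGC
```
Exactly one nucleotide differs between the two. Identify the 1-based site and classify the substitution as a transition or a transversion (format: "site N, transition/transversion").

site 10, transition

Site 10 changes T→C. T is a pyrimidine and C is a pyrimidine, so this is a transition.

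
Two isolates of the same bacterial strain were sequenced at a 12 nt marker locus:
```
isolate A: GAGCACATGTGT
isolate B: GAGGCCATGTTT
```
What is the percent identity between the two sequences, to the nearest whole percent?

75%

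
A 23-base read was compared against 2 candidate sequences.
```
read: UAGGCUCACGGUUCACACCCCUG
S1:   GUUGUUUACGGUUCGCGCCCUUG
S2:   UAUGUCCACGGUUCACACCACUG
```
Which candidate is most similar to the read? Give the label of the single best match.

Hamming distances to read — S1: 8; S2: 4.
Smallest is S2 with 4 mismatches.

S2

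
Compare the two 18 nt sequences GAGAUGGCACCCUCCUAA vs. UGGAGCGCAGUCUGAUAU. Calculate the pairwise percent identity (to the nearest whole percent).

50%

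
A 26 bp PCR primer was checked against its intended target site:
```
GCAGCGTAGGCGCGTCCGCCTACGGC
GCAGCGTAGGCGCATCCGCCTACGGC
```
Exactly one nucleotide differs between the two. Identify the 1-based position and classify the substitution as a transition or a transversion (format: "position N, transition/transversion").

Position 14 changes G→A. G is a purine and A is a purine, so this is a transition.

position 14, transition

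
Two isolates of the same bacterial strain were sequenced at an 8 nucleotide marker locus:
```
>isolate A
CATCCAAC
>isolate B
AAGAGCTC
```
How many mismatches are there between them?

The sequences differ at positions 1, 3, 4, 5, 6, 7 (1-based) — 6 in total.

6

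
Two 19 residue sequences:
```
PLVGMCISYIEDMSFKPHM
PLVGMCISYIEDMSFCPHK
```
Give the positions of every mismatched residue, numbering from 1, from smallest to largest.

Differences at position 16 (K→C), position 19 (M→K).

16, 19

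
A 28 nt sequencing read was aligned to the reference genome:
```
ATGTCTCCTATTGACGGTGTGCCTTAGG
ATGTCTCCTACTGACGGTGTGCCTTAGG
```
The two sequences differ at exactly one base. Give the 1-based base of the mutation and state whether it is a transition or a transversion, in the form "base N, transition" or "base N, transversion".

base 11, transition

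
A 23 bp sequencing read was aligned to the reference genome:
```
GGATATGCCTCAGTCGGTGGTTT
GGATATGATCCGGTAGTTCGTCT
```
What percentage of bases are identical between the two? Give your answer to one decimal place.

65.2%

Mismatches at positions 8, 9, 10, 12, 15, 17, 19, 22 (1-based): 8 of 23.
Identical positions: 15/23 = 65.22% → 65.2%.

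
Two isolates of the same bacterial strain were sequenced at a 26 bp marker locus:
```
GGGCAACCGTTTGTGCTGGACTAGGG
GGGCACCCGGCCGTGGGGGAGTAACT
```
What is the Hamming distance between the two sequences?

Comparing position by position, 10 positions differ: 6 (A/C), 10 (T/G), 11 (T/C), 12 (T/C), 16 (C/G), 17 (T/G), 21 (C/G), 24 (G/A), 25 (G/C), 26 (G/T).

10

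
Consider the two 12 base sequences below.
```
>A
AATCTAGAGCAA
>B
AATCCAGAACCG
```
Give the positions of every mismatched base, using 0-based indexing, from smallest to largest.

4, 8, 10, 11

Differences at position 4 (T→C), position 8 (G→A), position 10 (A→C), position 11 (A→G).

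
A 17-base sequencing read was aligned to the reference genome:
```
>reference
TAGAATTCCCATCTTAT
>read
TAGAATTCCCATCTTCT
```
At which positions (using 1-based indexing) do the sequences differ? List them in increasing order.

Scanning 1-based: 16: A/C.

16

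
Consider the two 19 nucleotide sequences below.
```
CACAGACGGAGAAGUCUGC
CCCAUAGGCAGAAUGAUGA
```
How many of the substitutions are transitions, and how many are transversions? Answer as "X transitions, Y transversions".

0 transitions, 8 transversions

Mismatches (1-based):
base 2: A→C (purine→pyrimidine, transversion)
base 5: G→U (purine→pyrimidine, transversion)
base 7: C→G (pyrimidine→purine, transversion)
base 9: G→C (purine→pyrimidine, transversion)
base 14: G→U (purine→pyrimidine, transversion)
base 15: U→G (pyrimidine→purine, transversion)
base 16: C→A (pyrimidine→purine, transversion)
base 19: C→A (pyrimidine→purine, transversion)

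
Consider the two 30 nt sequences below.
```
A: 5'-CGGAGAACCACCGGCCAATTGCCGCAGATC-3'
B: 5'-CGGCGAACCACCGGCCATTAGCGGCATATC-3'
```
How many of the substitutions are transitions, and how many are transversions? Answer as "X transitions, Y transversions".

Transitions (purine↔purine or pyrimidine↔pyrimidine): none.
Transversions (purine↔pyrimidine): 4 A→C, 18 A→T, 20 T→A, 23 C→G, 27 G→T.

0 transitions, 5 transversions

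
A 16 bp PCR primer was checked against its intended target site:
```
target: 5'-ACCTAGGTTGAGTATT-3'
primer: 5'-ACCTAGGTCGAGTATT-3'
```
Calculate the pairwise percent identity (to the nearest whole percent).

1 position differs (9), so 15 of 16 match: 15/16 = 93.75%.

94%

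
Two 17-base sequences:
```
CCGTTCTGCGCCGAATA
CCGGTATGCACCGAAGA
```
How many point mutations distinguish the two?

Mismatches (1-based): site 4: T→G; site 6: C→A; site 10: G→A; site 16: T→G.

4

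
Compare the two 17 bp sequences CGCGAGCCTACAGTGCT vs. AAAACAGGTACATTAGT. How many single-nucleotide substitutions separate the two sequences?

The sequences differ at sites 1, 2, 3, 4, 5, 6, 7, 8, 13, 15, 16 (1-based) — 11 in total.

11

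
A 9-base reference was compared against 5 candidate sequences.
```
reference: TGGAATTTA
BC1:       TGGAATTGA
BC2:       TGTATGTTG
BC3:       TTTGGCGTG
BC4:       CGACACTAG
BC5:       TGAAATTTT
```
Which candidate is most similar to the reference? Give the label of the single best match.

Hamming distances to reference — BC1: 1; BC2: 4; BC3: 7; BC4: 6; BC5: 2.
Smallest is BC1 with 1 mismatch.

BC1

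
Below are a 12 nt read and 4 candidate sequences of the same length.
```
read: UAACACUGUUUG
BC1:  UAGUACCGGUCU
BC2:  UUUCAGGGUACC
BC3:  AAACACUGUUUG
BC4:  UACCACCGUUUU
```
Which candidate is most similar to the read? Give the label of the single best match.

Hamming distances to read — BC1: 6; BC2: 7; BC3: 1; BC4: 3.
Smallest is BC3 with 1 mismatch.

BC3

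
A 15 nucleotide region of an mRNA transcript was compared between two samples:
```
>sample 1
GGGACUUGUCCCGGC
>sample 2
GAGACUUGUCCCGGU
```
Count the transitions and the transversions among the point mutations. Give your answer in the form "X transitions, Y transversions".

Mismatches (1-based):
base 2: G→A (purine→purine, transition)
base 15: C→U (pyrimidine→pyrimidine, transition)

2 transitions, 0 transversions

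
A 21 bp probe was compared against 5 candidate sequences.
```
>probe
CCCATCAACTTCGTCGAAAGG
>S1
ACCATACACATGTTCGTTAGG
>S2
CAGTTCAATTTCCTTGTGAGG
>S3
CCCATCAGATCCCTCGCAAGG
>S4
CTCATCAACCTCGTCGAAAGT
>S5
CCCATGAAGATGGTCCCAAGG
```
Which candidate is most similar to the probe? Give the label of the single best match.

S1 differs at 8 positions; S2 differs at 8 positions; S3 differs at 5 positions; S4 differs at 3 positions; S5 differs at 6 positions. The closest is S4.

S4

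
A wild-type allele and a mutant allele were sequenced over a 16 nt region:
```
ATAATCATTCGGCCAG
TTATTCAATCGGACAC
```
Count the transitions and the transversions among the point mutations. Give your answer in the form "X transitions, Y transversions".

0 transitions, 5 transversions

Mismatches (1-based):
position 1: A→T (purine→pyrimidine, transversion)
position 4: A→T (purine→pyrimidine, transversion)
position 8: T→A (pyrimidine→purine, transversion)
position 13: C→A (pyrimidine→purine, transversion)
position 16: G→C (purine→pyrimidine, transversion)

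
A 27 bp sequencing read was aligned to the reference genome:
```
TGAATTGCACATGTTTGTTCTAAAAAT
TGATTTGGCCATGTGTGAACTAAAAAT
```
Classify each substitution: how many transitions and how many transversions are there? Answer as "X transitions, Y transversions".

0 transitions, 6 transversions

Mismatches (1-based):
site 4: A→T (purine→pyrimidine, transversion)
site 8: C→G (pyrimidine→purine, transversion)
site 9: A→C (purine→pyrimidine, transversion)
site 15: T→G (pyrimidine→purine, transversion)
site 18: T→A (pyrimidine→purine, transversion)
site 19: T→A (pyrimidine→purine, transversion)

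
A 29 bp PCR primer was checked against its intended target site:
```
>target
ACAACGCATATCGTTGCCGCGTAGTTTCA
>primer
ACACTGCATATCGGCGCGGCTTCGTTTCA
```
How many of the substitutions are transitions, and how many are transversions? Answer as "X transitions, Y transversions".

2 transitions, 5 transversions

Transitions (purine↔purine or pyrimidine↔pyrimidine): 5 C→T, 15 T→C.
Transversions (purine↔pyrimidine): 4 A→C, 14 T→G, 18 C→G, 21 G→T, 23 A→C.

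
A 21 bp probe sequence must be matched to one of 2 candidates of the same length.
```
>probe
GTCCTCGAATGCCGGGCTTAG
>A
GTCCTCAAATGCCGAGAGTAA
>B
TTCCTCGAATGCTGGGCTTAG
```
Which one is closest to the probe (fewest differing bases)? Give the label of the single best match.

Hamming distances to probe — A: 5; B: 2.
Smallest is B with 2 mismatches.

B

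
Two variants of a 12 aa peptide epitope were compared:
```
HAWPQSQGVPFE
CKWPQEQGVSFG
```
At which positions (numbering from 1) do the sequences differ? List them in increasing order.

Differences at position 1 (H→C), position 2 (A→K), position 6 (S→E), position 10 (P→S), position 12 (E→G).

1, 2, 6, 10, 12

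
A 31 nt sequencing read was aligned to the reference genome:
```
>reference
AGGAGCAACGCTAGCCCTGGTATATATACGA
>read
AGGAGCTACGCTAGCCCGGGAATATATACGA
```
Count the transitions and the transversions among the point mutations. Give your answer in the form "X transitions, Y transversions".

0 transitions, 3 transversions

Mismatches (1-based):
base 7: A→T (purine→pyrimidine, transversion)
base 18: T→G (pyrimidine→purine, transversion)
base 21: T→A (pyrimidine→purine, transversion)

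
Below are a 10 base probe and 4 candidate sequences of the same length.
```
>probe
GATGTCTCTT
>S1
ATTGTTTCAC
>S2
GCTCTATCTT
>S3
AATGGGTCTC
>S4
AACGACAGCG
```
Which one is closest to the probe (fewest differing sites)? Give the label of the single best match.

Hamming distances to probe — S1: 5; S2: 3; S3: 4; S4: 7.
Smallest is S2 with 3 mismatches.

S2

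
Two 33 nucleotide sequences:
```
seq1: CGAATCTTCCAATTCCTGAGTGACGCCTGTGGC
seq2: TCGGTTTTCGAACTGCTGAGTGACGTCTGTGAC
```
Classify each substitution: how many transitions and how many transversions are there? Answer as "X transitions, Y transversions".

7 transitions, 3 transversions

Transitions (purine↔purine or pyrimidine↔pyrimidine): 1 C→T, 3 A→G, 4 A→G, 6 C→T, 13 T→C, 26 C→T, 32 G→A.
Transversions (purine↔pyrimidine): 2 G→C, 10 C→G, 15 C→G.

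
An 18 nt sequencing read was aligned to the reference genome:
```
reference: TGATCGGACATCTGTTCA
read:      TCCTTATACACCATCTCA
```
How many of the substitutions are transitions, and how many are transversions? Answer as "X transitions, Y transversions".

Transitions (purine↔purine or pyrimidine↔pyrimidine): 5 C→T, 6 G→A, 11 T→C, 15 T→C.
Transversions (purine↔pyrimidine): 2 G→C, 3 A→C, 7 G→T, 13 T→A, 14 G→T.

4 transitions, 5 transversions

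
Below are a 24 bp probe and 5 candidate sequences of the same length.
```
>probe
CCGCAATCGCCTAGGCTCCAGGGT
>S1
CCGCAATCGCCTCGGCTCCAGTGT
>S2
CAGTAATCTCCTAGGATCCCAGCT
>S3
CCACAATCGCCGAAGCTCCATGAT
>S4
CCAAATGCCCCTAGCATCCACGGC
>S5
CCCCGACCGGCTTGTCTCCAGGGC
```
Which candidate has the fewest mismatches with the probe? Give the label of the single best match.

S1 differs at 2 positions; S2 differs at 7 positions; S3 differs at 5 positions; S4 differs at 9 positions; S5 differs at 7 positions. The closest is S1.

S1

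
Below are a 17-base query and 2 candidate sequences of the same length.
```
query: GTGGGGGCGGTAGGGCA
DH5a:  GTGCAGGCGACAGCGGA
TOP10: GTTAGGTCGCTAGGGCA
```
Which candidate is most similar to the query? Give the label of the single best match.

TOP10

DH5a differs at 6 positions; TOP10 differs at 4 positions. The closest is TOP10.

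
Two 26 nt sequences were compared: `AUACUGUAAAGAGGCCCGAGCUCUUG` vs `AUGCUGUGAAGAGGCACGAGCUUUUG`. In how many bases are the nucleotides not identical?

Comparing position by position, 4 bases differ: 3 (A/G), 8 (A/G), 16 (C/A), 23 (C/U).

4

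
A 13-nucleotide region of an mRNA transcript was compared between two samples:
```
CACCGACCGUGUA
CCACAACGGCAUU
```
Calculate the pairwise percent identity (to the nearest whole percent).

46%

7 positions differ (2, 3, 5, 8, 10, 11, 13), so 6 of 13 match: 6/13 = 46.15%.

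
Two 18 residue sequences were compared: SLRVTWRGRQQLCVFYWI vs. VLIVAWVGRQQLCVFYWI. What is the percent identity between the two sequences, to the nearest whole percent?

78%

4 positions differ (1, 3, 5, 7), so 14 of 18 match: 14/18 = 77.78%.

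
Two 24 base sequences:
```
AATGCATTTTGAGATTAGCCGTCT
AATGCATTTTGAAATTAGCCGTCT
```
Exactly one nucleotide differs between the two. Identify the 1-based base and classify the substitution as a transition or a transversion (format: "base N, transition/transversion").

base 13, transition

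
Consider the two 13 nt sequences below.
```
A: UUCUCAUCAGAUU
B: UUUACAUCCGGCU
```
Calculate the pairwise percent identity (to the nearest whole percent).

62%

5 positions differ (3, 4, 9, 11, 12), so 8 of 13 match: 8/13 = 61.54%.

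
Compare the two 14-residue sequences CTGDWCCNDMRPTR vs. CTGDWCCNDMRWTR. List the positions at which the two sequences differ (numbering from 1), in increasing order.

Differences at position 12 (P→W).

12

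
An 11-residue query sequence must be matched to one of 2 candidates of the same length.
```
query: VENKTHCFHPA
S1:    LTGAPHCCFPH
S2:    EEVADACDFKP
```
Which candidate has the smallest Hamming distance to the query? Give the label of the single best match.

Hamming distances to query — S1: 8; S2: 9.
Smallest is S1 with 8 mismatches.

S1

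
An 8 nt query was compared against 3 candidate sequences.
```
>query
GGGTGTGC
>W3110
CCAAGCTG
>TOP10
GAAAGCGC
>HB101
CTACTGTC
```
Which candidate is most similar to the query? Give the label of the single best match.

Hamming distances to query — W3110: 7; TOP10: 4; HB101: 7.
Smallest is TOP10 with 4 mismatches.

TOP10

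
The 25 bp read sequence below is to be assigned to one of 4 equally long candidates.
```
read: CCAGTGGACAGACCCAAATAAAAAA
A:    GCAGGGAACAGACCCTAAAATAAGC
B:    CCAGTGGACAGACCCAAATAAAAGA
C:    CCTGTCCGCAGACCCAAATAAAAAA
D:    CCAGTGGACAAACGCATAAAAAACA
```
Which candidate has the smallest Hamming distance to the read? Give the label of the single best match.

Hamming distances to read — A: 8; B: 1; C: 4; D: 5.
Smallest is B with 1 mismatch.

B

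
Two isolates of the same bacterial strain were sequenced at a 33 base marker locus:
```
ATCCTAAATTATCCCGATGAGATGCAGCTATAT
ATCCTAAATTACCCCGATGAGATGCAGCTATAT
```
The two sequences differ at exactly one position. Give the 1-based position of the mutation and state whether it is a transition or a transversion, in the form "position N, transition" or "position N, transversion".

position 12, transition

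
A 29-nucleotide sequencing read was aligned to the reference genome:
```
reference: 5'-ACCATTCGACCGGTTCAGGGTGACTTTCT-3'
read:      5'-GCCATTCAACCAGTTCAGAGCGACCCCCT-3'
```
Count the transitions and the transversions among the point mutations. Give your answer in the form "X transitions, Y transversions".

8 transitions, 0 transversions

Mismatches (1-based):
position 1: A→G (purine→purine, transition)
position 8: G→A (purine→purine, transition)
position 12: G→A (purine→purine, transition)
position 19: G→A (purine→purine, transition)
position 21: T→C (pyrimidine→pyrimidine, transition)
position 25: T→C (pyrimidine→pyrimidine, transition)
position 26: T→C (pyrimidine→pyrimidine, transition)
position 27: T→C (pyrimidine→pyrimidine, transition)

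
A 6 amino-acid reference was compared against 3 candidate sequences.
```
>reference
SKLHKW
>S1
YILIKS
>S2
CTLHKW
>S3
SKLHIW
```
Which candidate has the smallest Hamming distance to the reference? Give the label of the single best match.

S3

Hamming distances to reference — S1: 4; S2: 2; S3: 1.
Smallest is S3 with 1 mismatch.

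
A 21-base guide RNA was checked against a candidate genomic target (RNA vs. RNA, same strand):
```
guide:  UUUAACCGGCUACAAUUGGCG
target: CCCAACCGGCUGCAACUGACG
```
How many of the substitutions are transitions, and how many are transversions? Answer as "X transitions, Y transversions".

Transitions (purine↔purine or pyrimidine↔pyrimidine): 1 U→C, 2 U→C, 3 U→C, 12 A→G, 16 U→C, 19 G→A.
Transversions (purine↔pyrimidine): none.

6 transitions, 0 transversions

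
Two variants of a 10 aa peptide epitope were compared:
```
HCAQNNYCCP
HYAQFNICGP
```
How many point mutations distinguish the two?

4

Mismatches (1-based): residue 2: C→Y; residue 5: N→F; residue 7: Y→I; residue 9: C→G.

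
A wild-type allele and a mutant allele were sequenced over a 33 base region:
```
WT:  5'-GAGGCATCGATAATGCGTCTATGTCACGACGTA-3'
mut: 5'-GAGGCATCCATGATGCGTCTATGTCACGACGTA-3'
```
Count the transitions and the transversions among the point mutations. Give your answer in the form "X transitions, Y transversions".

1 transition, 1 transversion

Mismatches (1-based):
base 9: G→C (purine→pyrimidine, transversion)
base 12: A→G (purine→purine, transition)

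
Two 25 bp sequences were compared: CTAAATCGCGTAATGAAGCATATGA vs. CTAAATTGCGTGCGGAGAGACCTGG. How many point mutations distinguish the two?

Comparing position by position, 10 bases differ: 7 (C/T), 12 (A/G), 13 (A/C), 14 (T/G), 17 (A/G), 18 (G/A), 19 (C/G), 21 (T/C), 22 (A/C), 25 (A/G).

10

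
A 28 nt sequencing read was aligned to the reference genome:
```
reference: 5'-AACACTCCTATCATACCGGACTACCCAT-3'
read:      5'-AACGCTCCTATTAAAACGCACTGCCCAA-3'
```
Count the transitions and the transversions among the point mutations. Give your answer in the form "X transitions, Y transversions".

3 transitions, 4 transversions

Mismatches (1-based):
site 4: A→G (purine→purine, transition)
site 12: C→T (pyrimidine→pyrimidine, transition)
site 14: T→A (pyrimidine→purine, transversion)
site 16: C→A (pyrimidine→purine, transversion)
site 19: G→C (purine→pyrimidine, transversion)
site 23: A→G (purine→purine, transition)
site 28: T→A (pyrimidine→purine, transversion)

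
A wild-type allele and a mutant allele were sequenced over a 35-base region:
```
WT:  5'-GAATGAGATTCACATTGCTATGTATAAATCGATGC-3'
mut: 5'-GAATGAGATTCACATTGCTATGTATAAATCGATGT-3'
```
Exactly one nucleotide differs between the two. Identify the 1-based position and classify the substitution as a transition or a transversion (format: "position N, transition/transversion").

position 35, transition

The sequences differ only at position 35: C→T (pyrimidine→pyrimidine), a transition.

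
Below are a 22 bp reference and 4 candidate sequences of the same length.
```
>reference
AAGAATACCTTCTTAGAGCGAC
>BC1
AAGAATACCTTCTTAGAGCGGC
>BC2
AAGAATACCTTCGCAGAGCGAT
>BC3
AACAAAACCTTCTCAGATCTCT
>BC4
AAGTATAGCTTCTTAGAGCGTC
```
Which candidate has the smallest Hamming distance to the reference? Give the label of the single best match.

BC1

Hamming distances to reference — BC1: 1; BC2: 3; BC3: 7; BC4: 3.
Smallest is BC1 with 1 mismatch.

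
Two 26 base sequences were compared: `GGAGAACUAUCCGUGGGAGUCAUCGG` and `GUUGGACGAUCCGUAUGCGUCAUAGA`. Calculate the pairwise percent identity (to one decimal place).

65.4%

Mismatches at positions 2, 3, 5, 8, 15, 16, 18, 24, 26 (1-based): 9 of 26.
Identical positions: 17/26 = 65.38% → 65.4%.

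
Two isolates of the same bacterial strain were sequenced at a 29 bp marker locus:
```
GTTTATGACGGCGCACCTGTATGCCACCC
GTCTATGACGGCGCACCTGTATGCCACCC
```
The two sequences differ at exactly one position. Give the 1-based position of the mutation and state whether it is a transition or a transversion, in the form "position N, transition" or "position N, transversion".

position 3, transition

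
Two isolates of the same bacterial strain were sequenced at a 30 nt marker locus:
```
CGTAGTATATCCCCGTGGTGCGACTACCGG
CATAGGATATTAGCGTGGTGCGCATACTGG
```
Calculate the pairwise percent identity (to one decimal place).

8 positions differ (2, 6, 11, 12, 13, 23, 24, 28), so 22 of 30 match: 22/30 = 73.33%.

73.3%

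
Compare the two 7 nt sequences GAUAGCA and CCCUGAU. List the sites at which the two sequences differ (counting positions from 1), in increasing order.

1, 2, 3, 4, 6, 7

Scanning 1-based: 1: G/C; 2: A/C; 3: U/C; 4: A/U; 6: C/A; 7: A/U.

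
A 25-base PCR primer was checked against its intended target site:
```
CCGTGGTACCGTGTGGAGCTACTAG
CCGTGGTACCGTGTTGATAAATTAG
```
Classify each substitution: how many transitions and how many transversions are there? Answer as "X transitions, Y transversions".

Mismatches (1-based):
position 15: G→T (purine→pyrimidine, transversion)
position 18: G→T (purine→pyrimidine, transversion)
position 19: C→A (pyrimidine→purine, transversion)
position 20: T→A (pyrimidine→purine, transversion)
position 22: C→T (pyrimidine→pyrimidine, transition)

1 transition, 4 transversions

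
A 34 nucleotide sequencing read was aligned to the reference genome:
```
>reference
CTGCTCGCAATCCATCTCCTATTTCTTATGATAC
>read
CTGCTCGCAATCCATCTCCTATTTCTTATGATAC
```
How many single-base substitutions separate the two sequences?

No positions differ; the sequences are identical.

0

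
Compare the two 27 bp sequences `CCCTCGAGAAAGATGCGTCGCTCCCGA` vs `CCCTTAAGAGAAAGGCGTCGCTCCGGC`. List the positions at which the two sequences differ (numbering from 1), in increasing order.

5, 6, 10, 12, 14, 25, 27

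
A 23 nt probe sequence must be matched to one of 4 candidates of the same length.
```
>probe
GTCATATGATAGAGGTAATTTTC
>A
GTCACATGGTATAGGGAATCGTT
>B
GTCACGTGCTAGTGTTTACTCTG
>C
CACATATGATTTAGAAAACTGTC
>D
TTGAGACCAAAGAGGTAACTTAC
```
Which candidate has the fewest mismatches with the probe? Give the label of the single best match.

A differs at 7 bases; B differs at 9 bases; C differs at 8 bases; D differs at 8 bases. The closest is A.

A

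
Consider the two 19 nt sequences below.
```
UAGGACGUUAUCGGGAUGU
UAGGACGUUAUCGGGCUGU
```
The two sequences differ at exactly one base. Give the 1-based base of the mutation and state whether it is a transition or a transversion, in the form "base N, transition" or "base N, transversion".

Base 16 changes A→C. A is a purine and C is a pyrimidine, so this is a transversion.

base 16, transversion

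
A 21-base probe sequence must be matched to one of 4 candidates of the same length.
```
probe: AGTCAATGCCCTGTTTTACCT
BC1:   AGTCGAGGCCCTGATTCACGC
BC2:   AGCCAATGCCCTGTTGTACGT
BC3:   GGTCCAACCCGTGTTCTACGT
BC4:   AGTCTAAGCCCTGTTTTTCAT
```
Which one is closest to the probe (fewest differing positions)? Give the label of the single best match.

BC1 differs at 6 positions; BC2 differs at 3 positions; BC3 differs at 7 positions; BC4 differs at 4 positions. The closest is BC2.

BC2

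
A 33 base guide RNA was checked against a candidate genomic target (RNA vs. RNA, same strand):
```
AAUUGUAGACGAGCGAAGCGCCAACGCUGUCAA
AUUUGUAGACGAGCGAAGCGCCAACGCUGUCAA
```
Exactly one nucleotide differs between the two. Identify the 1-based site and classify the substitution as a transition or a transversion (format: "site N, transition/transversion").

Site 2 changes A→U. A is a purine and U is a pyrimidine, so this is a transversion.

site 2, transversion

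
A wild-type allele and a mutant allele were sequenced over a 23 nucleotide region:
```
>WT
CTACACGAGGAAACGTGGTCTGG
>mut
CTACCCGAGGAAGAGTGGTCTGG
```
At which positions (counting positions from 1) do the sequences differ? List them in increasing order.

5, 13, 14

Scanning 1-based: 5: A/C; 13: A/G; 14: C/A.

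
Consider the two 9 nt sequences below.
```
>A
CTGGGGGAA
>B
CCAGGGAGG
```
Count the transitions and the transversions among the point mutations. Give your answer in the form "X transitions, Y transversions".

5 transitions, 0 transversions

Mismatches (1-based):
base 2: T→C (pyrimidine→pyrimidine, transition)
base 3: G→A (purine→purine, transition)
base 7: G→A (purine→purine, transition)
base 8: A→G (purine→purine, transition)
base 9: A→G (purine→purine, transition)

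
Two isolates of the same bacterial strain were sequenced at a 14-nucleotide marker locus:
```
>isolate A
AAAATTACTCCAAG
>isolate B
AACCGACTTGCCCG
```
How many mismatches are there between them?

Comparing position by position, 9 positions differ: 3 (A/C), 4 (A/C), 5 (T/G), 6 (T/A), 7 (A/C), 8 (C/T), 10 (C/G), 12 (A/C), 13 (A/C).

9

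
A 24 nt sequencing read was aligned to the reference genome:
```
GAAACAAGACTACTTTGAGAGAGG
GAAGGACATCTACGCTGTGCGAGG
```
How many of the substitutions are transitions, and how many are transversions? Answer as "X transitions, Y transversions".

3 transitions, 6 transversions

Transitions (purine↔purine or pyrimidine↔pyrimidine): 4 A→G, 8 G→A, 15 T→C.
Transversions (purine↔pyrimidine): 5 C→G, 7 A→C, 9 A→T, 14 T→G, 18 A→T, 20 A→C.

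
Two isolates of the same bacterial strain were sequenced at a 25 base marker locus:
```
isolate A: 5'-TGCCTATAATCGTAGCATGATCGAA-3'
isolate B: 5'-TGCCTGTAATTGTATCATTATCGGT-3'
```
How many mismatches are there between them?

Mismatches (1-based): position 6: A→G; position 11: C→T; position 15: G→T; position 19: G→T; position 24: A→G; position 25: A→T.

6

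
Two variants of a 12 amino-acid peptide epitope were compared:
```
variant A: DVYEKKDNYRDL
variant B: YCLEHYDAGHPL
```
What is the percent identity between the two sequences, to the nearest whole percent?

25%

Mismatches at positions 1, 2, 3, 5, 6, 8, 9, 10, 11 (1-based): 9 of 12.
Identical positions: 3/12 = 25% → 25%.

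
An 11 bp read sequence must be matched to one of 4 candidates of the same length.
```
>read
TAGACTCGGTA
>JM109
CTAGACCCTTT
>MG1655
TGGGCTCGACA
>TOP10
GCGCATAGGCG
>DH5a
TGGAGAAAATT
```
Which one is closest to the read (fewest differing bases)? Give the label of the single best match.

MG1655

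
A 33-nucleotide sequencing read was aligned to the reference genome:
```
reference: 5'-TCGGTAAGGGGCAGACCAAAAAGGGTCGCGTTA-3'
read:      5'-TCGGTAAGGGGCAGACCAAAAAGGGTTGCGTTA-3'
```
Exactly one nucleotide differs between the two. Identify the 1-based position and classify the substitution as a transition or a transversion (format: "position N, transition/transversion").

The sequences differ only at position 27: C→T (pyrimidine→pyrimidine), a transition.

position 27, transition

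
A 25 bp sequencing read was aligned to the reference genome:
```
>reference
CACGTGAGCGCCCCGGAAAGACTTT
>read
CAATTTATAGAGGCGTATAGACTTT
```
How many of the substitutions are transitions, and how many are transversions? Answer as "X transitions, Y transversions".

Transitions (purine↔purine or pyrimidine↔pyrimidine): none.
Transversions (purine↔pyrimidine): 3 C→A, 4 G→T, 6 G→T, 8 G→T, 9 C→A, 11 C→A, 12 C→G, 13 C→G, 16 G→T, 18 A→T.

0 transitions, 10 transversions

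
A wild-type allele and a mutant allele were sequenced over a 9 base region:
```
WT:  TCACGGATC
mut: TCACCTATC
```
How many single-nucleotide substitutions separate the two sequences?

Mismatches (1-based): base 5: G→C; base 6: G→T.

2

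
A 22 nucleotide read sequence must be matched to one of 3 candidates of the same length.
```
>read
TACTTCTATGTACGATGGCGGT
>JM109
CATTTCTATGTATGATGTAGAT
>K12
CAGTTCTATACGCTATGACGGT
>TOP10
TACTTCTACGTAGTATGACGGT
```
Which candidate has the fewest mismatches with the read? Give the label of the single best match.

TOP10

JM109 differs at 6 positions; K12 differs at 7 positions; TOP10 differs at 4 positions. The closest is TOP10.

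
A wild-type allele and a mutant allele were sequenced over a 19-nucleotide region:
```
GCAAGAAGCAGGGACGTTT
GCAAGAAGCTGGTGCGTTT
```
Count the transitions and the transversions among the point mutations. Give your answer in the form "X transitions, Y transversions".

1 transition, 2 transversions

Mismatches (1-based):
base 10: A→T (purine→pyrimidine, transversion)
base 13: G→T (purine→pyrimidine, transversion)
base 14: A→G (purine→purine, transition)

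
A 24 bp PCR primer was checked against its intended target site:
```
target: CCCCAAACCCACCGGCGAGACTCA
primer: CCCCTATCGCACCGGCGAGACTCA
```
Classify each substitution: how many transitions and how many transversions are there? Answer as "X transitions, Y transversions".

0 transitions, 3 transversions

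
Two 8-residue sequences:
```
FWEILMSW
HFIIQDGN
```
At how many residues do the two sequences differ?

7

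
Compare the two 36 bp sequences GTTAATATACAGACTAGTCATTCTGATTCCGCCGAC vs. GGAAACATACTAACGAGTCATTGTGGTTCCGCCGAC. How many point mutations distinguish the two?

Comparing position by position, 8 bases differ: 2 (T/G), 3 (T/A), 6 (T/C), 11 (A/T), 12 (G/A), 15 (T/G), 23 (C/G), 26 (A/G).

8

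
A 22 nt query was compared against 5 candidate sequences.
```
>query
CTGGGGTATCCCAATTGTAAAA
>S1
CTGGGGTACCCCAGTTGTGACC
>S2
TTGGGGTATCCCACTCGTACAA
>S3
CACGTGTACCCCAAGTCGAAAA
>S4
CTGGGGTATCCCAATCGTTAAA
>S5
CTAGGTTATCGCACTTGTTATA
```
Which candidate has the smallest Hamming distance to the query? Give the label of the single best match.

Hamming distances to query — S1: 5; S2: 4; S3: 7; S4: 2; S5: 6.
Smallest is S4 with 2 mismatches.

S4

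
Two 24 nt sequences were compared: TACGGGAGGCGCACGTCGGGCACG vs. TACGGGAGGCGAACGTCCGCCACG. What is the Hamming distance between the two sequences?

Mismatches (1-based): position 12: C→A; position 18: G→C; position 20: G→C.

3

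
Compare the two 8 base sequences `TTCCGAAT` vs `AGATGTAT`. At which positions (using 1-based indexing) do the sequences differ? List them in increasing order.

1, 2, 3, 4, 6

Differences at position 1 (T→A), position 2 (T→G), position 3 (C→A), position 4 (C→T), position 6 (A→T).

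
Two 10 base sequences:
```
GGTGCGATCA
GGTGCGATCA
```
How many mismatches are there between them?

The two sequences are identical at every position.

0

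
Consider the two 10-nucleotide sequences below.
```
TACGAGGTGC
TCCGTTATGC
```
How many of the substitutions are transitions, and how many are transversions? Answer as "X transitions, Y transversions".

1 transition, 3 transversions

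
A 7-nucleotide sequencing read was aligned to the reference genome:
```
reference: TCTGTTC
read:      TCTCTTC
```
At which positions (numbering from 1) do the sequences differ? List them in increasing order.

Differences at position 4 (G→C).

4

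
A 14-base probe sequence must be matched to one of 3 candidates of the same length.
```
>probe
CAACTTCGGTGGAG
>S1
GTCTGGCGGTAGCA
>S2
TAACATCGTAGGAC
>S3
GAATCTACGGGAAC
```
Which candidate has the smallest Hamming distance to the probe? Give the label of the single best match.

S1 differs at 9 positions; S2 differs at 5 positions; S3 differs at 8 positions. The closest is S2.

S2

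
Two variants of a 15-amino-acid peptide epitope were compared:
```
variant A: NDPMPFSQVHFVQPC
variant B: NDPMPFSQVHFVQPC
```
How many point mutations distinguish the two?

0

No positions differ; the sequences are identical.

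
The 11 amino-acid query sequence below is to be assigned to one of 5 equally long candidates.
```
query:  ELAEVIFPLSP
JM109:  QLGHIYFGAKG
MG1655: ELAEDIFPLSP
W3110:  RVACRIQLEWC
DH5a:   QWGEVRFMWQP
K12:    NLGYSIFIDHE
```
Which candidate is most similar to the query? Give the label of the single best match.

Hamming distances to query — JM109: 9; MG1655: 1; W3110: 9; DH5a: 7; K12: 8.
Smallest is MG1655 with 1 mismatch.

MG1655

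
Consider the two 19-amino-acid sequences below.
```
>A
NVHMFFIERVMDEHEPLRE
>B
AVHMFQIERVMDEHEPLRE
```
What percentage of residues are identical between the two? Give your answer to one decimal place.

89.5%

2 positions differ (1, 6), so 17 of 19 match: 17/19 = 89.47%.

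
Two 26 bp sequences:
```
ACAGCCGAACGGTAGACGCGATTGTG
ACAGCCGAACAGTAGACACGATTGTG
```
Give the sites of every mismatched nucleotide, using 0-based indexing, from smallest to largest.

Scanning 0-based: 10: G/A; 17: G/A.

10, 17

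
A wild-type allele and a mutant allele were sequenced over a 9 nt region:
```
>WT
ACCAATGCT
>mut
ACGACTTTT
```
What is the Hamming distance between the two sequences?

4

Comparing position by position, 4 sites differ: 3 (C/G), 5 (A/C), 7 (G/T), 8 (C/T).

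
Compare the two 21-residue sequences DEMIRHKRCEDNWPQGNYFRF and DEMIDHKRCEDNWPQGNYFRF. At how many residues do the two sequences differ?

1

The sequences differ at residues 5 (1-based) — 1 in total.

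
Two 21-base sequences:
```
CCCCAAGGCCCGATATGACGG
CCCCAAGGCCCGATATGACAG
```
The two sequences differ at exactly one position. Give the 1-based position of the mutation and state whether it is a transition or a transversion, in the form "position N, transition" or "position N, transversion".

The sequences differ only at position 20: G→A (purine→purine), a transition.

position 20, transition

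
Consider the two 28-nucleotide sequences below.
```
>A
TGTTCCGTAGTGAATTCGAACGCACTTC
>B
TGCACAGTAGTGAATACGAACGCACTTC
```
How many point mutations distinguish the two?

4

Comparing position by position, 4 bases differ: 3 (T/C), 4 (T/A), 6 (C/A), 16 (T/A).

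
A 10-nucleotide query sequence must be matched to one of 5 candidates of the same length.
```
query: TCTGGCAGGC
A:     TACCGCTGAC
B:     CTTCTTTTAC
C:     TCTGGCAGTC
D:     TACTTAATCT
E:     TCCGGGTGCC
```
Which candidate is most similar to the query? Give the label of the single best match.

C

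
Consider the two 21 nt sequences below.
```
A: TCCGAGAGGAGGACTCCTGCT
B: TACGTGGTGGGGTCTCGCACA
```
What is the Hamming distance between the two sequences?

10

The sequences differ at sites 2, 5, 7, 8, 10, 13, 17, 18, 19, 21 (1-based) — 10 in total.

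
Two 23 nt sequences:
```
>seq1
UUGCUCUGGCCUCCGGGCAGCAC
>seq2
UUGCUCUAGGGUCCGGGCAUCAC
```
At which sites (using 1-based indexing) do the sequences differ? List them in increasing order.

Scanning 1-based: 8: G/A; 10: C/G; 11: C/G; 20: G/U.

8, 10, 11, 20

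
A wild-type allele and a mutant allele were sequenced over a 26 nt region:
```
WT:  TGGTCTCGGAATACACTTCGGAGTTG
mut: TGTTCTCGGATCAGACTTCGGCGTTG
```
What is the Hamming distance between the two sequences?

5

The sequences differ at positions 3, 11, 12, 14, 22 (1-based) — 5 in total.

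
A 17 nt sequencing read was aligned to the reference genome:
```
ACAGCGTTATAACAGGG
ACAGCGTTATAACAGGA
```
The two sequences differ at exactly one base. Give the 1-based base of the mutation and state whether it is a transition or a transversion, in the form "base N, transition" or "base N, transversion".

base 17, transition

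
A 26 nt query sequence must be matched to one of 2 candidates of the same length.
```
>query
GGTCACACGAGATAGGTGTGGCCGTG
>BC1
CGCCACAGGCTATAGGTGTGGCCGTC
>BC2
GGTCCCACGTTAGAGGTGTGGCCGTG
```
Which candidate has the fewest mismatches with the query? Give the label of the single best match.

BC2

BC1 differs at 6 positions; BC2 differs at 4 positions. The closest is BC2.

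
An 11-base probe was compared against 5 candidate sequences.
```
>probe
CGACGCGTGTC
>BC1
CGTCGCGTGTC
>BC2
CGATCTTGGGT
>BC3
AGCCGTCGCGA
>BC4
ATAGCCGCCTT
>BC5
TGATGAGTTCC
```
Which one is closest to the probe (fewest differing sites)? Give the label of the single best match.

BC1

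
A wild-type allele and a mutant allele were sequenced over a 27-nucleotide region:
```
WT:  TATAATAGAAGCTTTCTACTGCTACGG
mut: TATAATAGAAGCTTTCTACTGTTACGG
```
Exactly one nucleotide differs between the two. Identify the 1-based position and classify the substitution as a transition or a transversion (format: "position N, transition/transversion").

position 22, transition

The sequences differ only at position 22: C→T (pyrimidine→pyrimidine), a transition.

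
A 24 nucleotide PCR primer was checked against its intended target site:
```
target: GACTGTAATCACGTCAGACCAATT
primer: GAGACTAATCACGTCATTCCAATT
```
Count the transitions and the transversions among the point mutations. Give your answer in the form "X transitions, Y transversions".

0 transitions, 5 transversions

Transitions (purine↔purine or pyrimidine↔pyrimidine): none.
Transversions (purine↔pyrimidine): 3 C→G, 4 T→A, 5 G→C, 17 G→T, 18 A→T.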